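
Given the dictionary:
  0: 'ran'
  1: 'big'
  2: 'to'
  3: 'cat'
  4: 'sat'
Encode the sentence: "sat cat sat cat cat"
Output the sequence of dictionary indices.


Look up each word in the dictionary:
  'sat' -> 4
  'cat' -> 3
  'sat' -> 4
  'cat' -> 3
  'cat' -> 3

Encoded: [4, 3, 4, 3, 3]


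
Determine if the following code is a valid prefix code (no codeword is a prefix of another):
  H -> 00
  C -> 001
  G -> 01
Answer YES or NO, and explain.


Checking each pair (does one codeword prefix another?):
  H='00' vs C='001': prefix -- VIOLATION

NO -- this is NOT a valid prefix code. H (00) is a prefix of C (001).


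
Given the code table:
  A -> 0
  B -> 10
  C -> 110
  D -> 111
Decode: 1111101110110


Decoding:
111 -> D
110 -> C
111 -> D
0 -> A
110 -> C


Result: DCDAC


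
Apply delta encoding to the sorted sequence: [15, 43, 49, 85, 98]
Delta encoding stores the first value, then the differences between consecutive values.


First value: 15
Deltas:
  43 - 15 = 28
  49 - 43 = 6
  85 - 49 = 36
  98 - 85 = 13


Delta encoded: [15, 28, 6, 36, 13]


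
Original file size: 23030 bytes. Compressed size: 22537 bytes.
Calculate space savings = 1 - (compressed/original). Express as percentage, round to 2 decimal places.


ratio = compressed/original = 22537/23030 = 0.978593
savings = 1 - ratio = 1 - 0.978593 = 0.021407
as a percentage: 0.021407 * 100 = 2.14%

Space savings = 1 - 22537/23030 = 2.14%


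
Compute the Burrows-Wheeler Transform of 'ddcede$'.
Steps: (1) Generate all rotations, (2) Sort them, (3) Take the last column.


Rotations (sorted):
  0: $ddcede -> last char: e
  1: cede$dd -> last char: d
  2: dcede$d -> last char: d
  3: ddcede$ -> last char: $
  4: de$ddce -> last char: e
  5: e$ddced -> last char: d
  6: ede$ddc -> last char: c


BWT = edd$edc


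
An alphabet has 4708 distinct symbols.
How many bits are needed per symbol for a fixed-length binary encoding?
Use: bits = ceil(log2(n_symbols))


log2(4708) = 12.2009
Bracket: 2^12 = 4096 < 4708 <= 2^13 = 8192
So ceil(log2(4708)) = 13

bits = ceil(log2(4708)) = ceil(12.2009) = 13 bits


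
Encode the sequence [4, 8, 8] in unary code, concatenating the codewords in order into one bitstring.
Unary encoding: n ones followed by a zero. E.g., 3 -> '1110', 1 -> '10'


Encode each number as n ones followed by a terminating 0:
  4 -> 11110 (5 bits)
  8 -> 111111110 (9 bits)
  8 -> 111111110 (9 bits)
Total length = 5 + 9 + 9 = 23 bits.

Unary([4, 8, 8]) = 11110111111110111111110 (23 bits)


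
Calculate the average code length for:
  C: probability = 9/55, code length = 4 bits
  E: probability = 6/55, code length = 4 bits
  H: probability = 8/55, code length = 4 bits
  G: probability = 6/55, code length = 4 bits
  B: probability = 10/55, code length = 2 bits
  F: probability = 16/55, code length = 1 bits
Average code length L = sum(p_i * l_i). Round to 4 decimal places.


Weighted contributions p_i * l_i:
  C: (9/55) * 4 = 36/55
  E: (6/55) * 4 = 24/55
  H: (8/55) * 4 = 32/55
  G: (6/55) * 4 = 24/55
  B: (10/55) * 2 = 20/55
  F: (16/55) * 1 = 16/55
Sum = (36 + 24 + 32 + 24 + 20 + 16)/55 = 152/55

L = 152/55 = 2.7636 bits/symbol


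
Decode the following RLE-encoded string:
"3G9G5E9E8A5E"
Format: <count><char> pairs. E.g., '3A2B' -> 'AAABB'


Expanding each <count><char> pair:
  3G -> 'GGG'
  9G -> 'GGGGGGGGG'
  5E -> 'EEEEE'
  9E -> 'EEEEEEEEE'
  8A -> 'AAAAAAAA'
  5E -> 'EEEEE'

Decoded = GGGGGGGGGGGGEEEEEEEEEEEEEEAAAAAAAAEEEEE


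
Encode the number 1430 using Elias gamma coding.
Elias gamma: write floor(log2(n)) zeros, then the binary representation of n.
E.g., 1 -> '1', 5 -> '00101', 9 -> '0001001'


num_bits = floor(log2(1430)) + 1 = 11
leading_zeros = num_bits - 1 = 10
binary(1430) = 10110010110

Elias gamma(1430) = '0000000000' + '10110010110' = 000000000010110010110 (21 bits)


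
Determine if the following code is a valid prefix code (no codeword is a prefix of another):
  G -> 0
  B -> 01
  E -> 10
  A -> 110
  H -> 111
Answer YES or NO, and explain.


Checking each pair (does one codeword prefix another?):
  G='0' vs B='01': prefix -- VIOLATION

NO -- this is NOT a valid prefix code. G (0) is a prefix of B (01).


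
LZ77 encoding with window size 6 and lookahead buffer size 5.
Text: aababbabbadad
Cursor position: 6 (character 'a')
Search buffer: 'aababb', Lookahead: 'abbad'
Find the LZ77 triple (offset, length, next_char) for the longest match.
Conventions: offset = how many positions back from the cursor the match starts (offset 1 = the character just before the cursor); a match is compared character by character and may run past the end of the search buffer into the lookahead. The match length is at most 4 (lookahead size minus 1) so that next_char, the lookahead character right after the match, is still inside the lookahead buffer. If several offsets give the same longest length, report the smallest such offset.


Try each offset into the search buffer:
  offset=1 (pos 5, char 'b'): match length 0
  offset=2 (pos 4, char 'b'): match length 0
  offset=3 (pos 3, char 'a'): match length 4
  offset=4 (pos 2, char 'b'): match length 0
  offset=5 (pos 1, char 'a'): match length 2
  offset=6 (pos 0, char 'a'): match length 1
Longest match has length 4 at offset 3.
next_char = character at position 6 + 4 = 10 -> 'd'

Best match: offset=3, length=4 (matching 'abba' starting at position 3)
LZ77 triple: (3, 4, 'd')


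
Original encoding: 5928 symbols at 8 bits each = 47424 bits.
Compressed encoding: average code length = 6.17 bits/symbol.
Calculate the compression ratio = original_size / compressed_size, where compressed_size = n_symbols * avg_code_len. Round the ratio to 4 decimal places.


original_size = n_symbols * orig_bits = 5928 * 8 = 47424 bits
compressed_size = n_symbols * avg_code_len = 5928 * 6.17 = 36575.76 bits
ratio = original_size / compressed_size = 47424 / 36575.76 = 1.2966

Compression ratio = 1.2966


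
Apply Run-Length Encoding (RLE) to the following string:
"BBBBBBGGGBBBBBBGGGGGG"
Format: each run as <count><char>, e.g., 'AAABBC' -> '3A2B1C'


Scanning runs left to right:
  i=0: run of 'B' x 6 -> '6B'
  i=6: run of 'G' x 3 -> '3G'
  i=9: run of 'B' x 6 -> '6B'
  i=15: run of 'G' x 6 -> '6G'

RLE = 6B3G6B6G


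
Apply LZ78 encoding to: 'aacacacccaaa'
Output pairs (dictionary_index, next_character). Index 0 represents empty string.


LZ78 encoding steps:
Dictionary: {0: ''}
Step 1: w='' (idx 0), next='a' -> output (0, 'a'), add 'a' as idx 1
Step 2: w='a' (idx 1), next='c' -> output (1, 'c'), add 'ac' as idx 2
Step 3: w='ac' (idx 2), next='a' -> output (2, 'a'), add 'aca' as idx 3
Step 4: w='' (idx 0), next='c' -> output (0, 'c'), add 'c' as idx 4
Step 5: w='c' (idx 4), next='c' -> output (4, 'c'), add 'cc' as idx 5
Step 6: w='a' (idx 1), next='a' -> output (1, 'a'), add 'aa' as idx 6
Step 7: w='a' (idx 1), end of input -> output (1, '')


Encoded: [(0, 'a'), (1, 'c'), (2, 'a'), (0, 'c'), (4, 'c'), (1, 'a'), (1, '')]


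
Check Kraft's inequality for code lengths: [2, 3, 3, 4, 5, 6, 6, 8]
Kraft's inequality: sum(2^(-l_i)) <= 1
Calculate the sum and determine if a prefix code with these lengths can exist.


Sum = 2^(-2) + 2^(-3) + 2^(-3) + 2^(-4) + 2^(-5) + 2^(-6) + 2^(-6) + 2^(-8)
    = 0.25 + 0.125 + 0.125 + 0.0625 + 0.03125 + 0.015625 + 0.015625 + 0.00390625
    = 161/256 = 0.62890625
Since 0.62890625 <= 1, Kraft's inequality IS satisfied.
A prefix code with these lengths CAN exist.

Kraft sum = 0.62890625. Satisfied.


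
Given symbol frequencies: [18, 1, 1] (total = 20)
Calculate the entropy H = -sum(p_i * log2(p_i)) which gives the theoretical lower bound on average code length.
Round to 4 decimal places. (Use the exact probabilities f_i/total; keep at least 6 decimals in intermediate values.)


Per-symbol terms -p_i * log2(p_i) with p_i = f_i/20:
  p = 18/20 = 0.900000: log2(p) = -0.152003, -p*log2(p) = 0.136803
  p = 1/20 = 0.050000: log2(p) = -4.321928, -p*log2(p) = 0.216096
  p = 1/20 = 0.050000: log2(p) = -4.321928, -p*log2(p) = 0.216096
H = 0.136803 + 0.216096 + 0.216096 = 0.568995

H = 0.569 bits/symbol


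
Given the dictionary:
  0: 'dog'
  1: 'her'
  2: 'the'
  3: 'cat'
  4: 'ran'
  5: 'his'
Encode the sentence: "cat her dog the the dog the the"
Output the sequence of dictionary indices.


Look up each word in the dictionary:
  'cat' -> 3
  'her' -> 1
  'dog' -> 0
  'the' -> 2
  'the' -> 2
  'dog' -> 0
  'the' -> 2
  'the' -> 2

Encoded: [3, 1, 0, 2, 2, 0, 2, 2]


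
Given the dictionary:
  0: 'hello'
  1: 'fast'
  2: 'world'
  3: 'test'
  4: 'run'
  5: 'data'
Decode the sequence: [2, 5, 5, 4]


Look up each index in the dictionary:
  2 -> 'world'
  5 -> 'data'
  5 -> 'data'
  4 -> 'run'

Decoded: "world data data run"


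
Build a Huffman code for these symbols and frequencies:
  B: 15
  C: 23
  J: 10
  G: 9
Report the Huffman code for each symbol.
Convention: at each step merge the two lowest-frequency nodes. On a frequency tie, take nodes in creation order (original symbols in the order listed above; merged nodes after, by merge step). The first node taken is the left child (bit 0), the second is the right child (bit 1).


Huffman tree construction:
Step 1: Merge G(9) + J(10) = 19
Step 2: Merge B(15) + (G+J)(19) = 34
Step 3: Merge C(23) + (B+(G+J))(34) = 57
Read each symbol's code off the tree from the root (left child = 0, right child = 1).

Codes:
  B: 10 (length 2)
  C: 0 (length 1)
  J: 111 (length 3)
  G: 110 (length 3)
Average code length: 110/57 = 1.9298 bits/symbol


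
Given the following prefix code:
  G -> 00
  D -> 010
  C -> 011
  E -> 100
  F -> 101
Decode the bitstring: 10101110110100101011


Decoding step by step:
Bits 101 -> F
Bits 011 -> C
Bits 101 -> F
Bits 101 -> F
Bits 00 -> G
Bits 101 -> F
Bits 011 -> C


Decoded message: FCFFGFC


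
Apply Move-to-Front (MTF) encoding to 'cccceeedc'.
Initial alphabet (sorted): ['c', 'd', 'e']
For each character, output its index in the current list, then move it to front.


MTF encoding:
'c': index 0 in ['c', 'd', 'e'] -> ['c', 'd', 'e']
'c': index 0 in ['c', 'd', 'e'] -> ['c', 'd', 'e']
'c': index 0 in ['c', 'd', 'e'] -> ['c', 'd', 'e']
'c': index 0 in ['c', 'd', 'e'] -> ['c', 'd', 'e']
'e': index 2 in ['c', 'd', 'e'] -> ['e', 'c', 'd']
'e': index 0 in ['e', 'c', 'd'] -> ['e', 'c', 'd']
'e': index 0 in ['e', 'c', 'd'] -> ['e', 'c', 'd']
'd': index 2 in ['e', 'c', 'd'] -> ['d', 'e', 'c']
'c': index 2 in ['d', 'e', 'c'] -> ['c', 'd', 'e']


Output: [0, 0, 0, 0, 2, 0, 0, 2, 2]


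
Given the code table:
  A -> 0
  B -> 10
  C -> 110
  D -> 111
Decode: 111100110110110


Decoding:
111 -> D
10 -> B
0 -> A
110 -> C
110 -> C
110 -> C


Result: DBACCC


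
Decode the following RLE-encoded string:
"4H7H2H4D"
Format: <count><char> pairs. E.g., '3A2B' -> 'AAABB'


Expanding each <count><char> pair:
  4H -> 'HHHH'
  7H -> 'HHHHHHH'
  2H -> 'HH'
  4D -> 'DDDD'

Decoded = HHHHHHHHHHHHHDDDD


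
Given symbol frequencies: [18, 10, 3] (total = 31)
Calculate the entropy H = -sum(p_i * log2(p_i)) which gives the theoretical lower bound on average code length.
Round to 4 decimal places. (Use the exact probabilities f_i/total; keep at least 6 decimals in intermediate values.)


Per-symbol terms -p_i * log2(p_i) with p_i = f_i/31:
  p = 18/31 = 0.580645: log2(p) = -0.784271, -p*log2(p) = 0.455383
  p = 10/31 = 0.322581: log2(p) = -1.632268, -p*log2(p) = 0.526538
  p = 3/31 = 0.096774: log2(p) = -3.369234, -p*log2(p) = 0.326055
H = 0.455383 + 0.526538 + 0.326055 = 1.307976

H = 1.308 bits/symbol


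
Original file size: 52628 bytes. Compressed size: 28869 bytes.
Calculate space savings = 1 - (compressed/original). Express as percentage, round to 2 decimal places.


ratio = compressed/original = 28869/52628 = 0.548548
savings = 1 - ratio = 1 - 0.548548 = 0.451452
as a percentage: 0.451452 * 100 = 45.15%

Space savings = 1 - 28869/52628 = 45.15%


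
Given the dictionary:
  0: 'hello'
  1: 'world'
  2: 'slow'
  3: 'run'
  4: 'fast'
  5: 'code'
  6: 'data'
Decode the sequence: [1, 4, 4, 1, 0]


Look up each index in the dictionary:
  1 -> 'world'
  4 -> 'fast'
  4 -> 'fast'
  1 -> 'world'
  0 -> 'hello'

Decoded: "world fast fast world hello"


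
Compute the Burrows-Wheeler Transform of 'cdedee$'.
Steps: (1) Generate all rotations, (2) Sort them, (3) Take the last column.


Rotations (sorted):
  0: $cdedee -> last char: e
  1: cdedee$ -> last char: $
  2: dedee$c -> last char: c
  3: dee$cde -> last char: e
  4: e$cdede -> last char: e
  5: edee$cd -> last char: d
  6: ee$cded -> last char: d


BWT = e$ceedd


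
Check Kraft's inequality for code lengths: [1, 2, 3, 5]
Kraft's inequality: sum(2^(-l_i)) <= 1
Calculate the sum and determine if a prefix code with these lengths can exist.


Sum = 2^(-1) + 2^(-2) + 2^(-3) + 2^(-5)
    = 0.5 + 0.25 + 0.125 + 0.03125
    = 29/32 = 0.90625
Since 0.90625 <= 1, Kraft's inequality IS satisfied.
A prefix code with these lengths CAN exist.

Kraft sum = 0.90625. Satisfied.


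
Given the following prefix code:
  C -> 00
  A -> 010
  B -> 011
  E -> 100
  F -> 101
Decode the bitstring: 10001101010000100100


Decoding step by step:
Bits 100 -> E
Bits 011 -> B
Bits 010 -> A
Bits 100 -> E
Bits 00 -> C
Bits 100 -> E
Bits 100 -> E


Decoded message: EBAECEE


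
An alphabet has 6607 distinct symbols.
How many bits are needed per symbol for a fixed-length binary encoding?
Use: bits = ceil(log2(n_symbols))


log2(6607) = 12.6898
Bracket: 2^12 = 4096 < 6607 <= 2^13 = 8192
So ceil(log2(6607)) = 13

bits = ceil(log2(6607)) = ceil(12.6898) = 13 bits


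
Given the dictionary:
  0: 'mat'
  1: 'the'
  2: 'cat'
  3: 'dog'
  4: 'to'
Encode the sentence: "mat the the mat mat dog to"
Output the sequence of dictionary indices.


Look up each word in the dictionary:
  'mat' -> 0
  'the' -> 1
  'the' -> 1
  'mat' -> 0
  'mat' -> 0
  'dog' -> 3
  'to' -> 4

Encoded: [0, 1, 1, 0, 0, 3, 4]


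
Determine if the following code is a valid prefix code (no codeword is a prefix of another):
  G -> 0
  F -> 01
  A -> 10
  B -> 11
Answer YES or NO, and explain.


Checking each pair (does one codeword prefix another?):
  G='0' vs F='01': prefix -- VIOLATION

NO -- this is NOT a valid prefix code. G (0) is a prefix of F (01).


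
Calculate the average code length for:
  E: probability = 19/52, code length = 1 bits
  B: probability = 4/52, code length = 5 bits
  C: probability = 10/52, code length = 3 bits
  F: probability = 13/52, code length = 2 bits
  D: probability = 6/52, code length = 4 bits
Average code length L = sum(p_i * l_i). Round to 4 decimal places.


Weighted contributions p_i * l_i:
  E: (19/52) * 1 = 19/52
  B: (4/52) * 5 = 20/52
  C: (10/52) * 3 = 30/52
  F: (13/52) * 2 = 26/52
  D: (6/52) * 4 = 24/52
Sum = (19 + 20 + 30 + 26 + 24)/52 = 119/52

L = 119/52 = 2.2885 bits/symbol


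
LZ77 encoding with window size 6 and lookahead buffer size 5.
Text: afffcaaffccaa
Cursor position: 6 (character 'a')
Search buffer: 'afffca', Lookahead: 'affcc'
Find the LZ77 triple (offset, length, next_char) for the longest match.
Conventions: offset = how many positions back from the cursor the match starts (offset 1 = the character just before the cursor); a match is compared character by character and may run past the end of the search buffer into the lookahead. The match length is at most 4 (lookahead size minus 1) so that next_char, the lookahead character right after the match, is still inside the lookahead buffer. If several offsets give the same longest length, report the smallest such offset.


Try each offset into the search buffer:
  offset=1 (pos 5, char 'a'): match length 1
  offset=2 (pos 4, char 'c'): match length 0
  offset=3 (pos 3, char 'f'): match length 0
  offset=4 (pos 2, char 'f'): match length 0
  offset=5 (pos 1, char 'f'): match length 0
  offset=6 (pos 0, char 'a'): match length 3
Longest match has length 3 at offset 6.
next_char = character at position 6 + 3 = 9 -> 'c'

Best match: offset=6, length=3 (matching 'aff' starting at position 0)
LZ77 triple: (6, 3, 'c')


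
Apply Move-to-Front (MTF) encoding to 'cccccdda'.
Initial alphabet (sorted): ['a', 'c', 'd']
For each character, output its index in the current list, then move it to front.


MTF encoding:
'c': index 1 in ['a', 'c', 'd'] -> ['c', 'a', 'd']
'c': index 0 in ['c', 'a', 'd'] -> ['c', 'a', 'd']
'c': index 0 in ['c', 'a', 'd'] -> ['c', 'a', 'd']
'c': index 0 in ['c', 'a', 'd'] -> ['c', 'a', 'd']
'c': index 0 in ['c', 'a', 'd'] -> ['c', 'a', 'd']
'd': index 2 in ['c', 'a', 'd'] -> ['d', 'c', 'a']
'd': index 0 in ['d', 'c', 'a'] -> ['d', 'c', 'a']
'a': index 2 in ['d', 'c', 'a'] -> ['a', 'd', 'c']


Output: [1, 0, 0, 0, 0, 2, 0, 2]


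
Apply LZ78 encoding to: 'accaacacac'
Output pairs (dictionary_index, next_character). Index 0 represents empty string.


LZ78 encoding steps:
Dictionary: {0: ''}
Step 1: w='' (idx 0), next='a' -> output (0, 'a'), add 'a' as idx 1
Step 2: w='' (idx 0), next='c' -> output (0, 'c'), add 'c' as idx 2
Step 3: w='c' (idx 2), next='a' -> output (2, 'a'), add 'ca' as idx 3
Step 4: w='a' (idx 1), next='c' -> output (1, 'c'), add 'ac' as idx 4
Step 5: w='ac' (idx 4), next='a' -> output (4, 'a'), add 'aca' as idx 5
Step 6: w='c' (idx 2), end of input -> output (2, '')


Encoded: [(0, 'a'), (0, 'c'), (2, 'a'), (1, 'c'), (4, 'a'), (2, '')]


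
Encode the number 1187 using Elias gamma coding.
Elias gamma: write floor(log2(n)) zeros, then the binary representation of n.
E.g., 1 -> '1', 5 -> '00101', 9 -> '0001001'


num_bits = floor(log2(1187)) + 1 = 11
leading_zeros = num_bits - 1 = 10
binary(1187) = 10010100011

Elias gamma(1187) = '0000000000' + '10010100011' = 000000000010010100011 (21 bits)


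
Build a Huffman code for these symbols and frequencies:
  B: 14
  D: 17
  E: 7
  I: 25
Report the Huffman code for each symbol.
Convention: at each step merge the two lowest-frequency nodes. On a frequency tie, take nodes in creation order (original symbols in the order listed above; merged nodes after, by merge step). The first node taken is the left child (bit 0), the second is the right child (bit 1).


Huffman tree construction:
Step 1: Merge E(7) + B(14) = 21
Step 2: Merge D(17) + (E+B)(21) = 38
Step 3: Merge I(25) + (D+(E+B))(38) = 63
Read each symbol's code off the tree from the root (left child = 0, right child = 1).

Codes:
  B: 111 (length 3)
  D: 10 (length 2)
  E: 110 (length 3)
  I: 0 (length 1)
Average code length: 122/63 = 1.9365 bits/symbol


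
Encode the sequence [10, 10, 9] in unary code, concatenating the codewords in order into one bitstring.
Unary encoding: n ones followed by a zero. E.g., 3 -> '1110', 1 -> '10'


Encode each number as n ones followed by a terminating 0:
  10 -> 11111111110 (11 bits)
  10 -> 11111111110 (11 bits)
  9 -> 1111111110 (10 bits)
Total length = 11 + 11 + 10 = 32 bits.

Unary([10, 10, 9]) = 11111111110111111111101111111110 (32 bits)


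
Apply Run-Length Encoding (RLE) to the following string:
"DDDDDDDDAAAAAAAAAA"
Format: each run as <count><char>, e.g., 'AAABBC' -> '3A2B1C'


Scanning runs left to right:
  i=0: run of 'D' x 8 -> '8D'
  i=8: run of 'A' x 10 -> '10A'

RLE = 8D10A


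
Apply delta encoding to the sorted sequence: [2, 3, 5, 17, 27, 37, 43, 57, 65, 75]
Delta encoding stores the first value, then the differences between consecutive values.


First value: 2
Deltas:
  3 - 2 = 1
  5 - 3 = 2
  17 - 5 = 12
  27 - 17 = 10
  37 - 27 = 10
  43 - 37 = 6
  57 - 43 = 14
  65 - 57 = 8
  75 - 65 = 10


Delta encoded: [2, 1, 2, 12, 10, 10, 6, 14, 8, 10]


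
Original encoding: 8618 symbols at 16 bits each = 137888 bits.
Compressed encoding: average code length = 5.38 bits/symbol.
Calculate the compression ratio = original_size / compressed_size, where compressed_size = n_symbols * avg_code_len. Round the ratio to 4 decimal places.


original_size = n_symbols * orig_bits = 8618 * 16 = 137888 bits
compressed_size = n_symbols * avg_code_len = 8618 * 5.38 = 46364.84 bits
ratio = original_size / compressed_size = 137888 / 46364.84 = 2.974

Compression ratio = 2.974


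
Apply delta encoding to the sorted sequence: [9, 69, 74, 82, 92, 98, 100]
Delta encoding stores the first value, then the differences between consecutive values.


First value: 9
Deltas:
  69 - 9 = 60
  74 - 69 = 5
  82 - 74 = 8
  92 - 82 = 10
  98 - 92 = 6
  100 - 98 = 2


Delta encoded: [9, 60, 5, 8, 10, 6, 2]


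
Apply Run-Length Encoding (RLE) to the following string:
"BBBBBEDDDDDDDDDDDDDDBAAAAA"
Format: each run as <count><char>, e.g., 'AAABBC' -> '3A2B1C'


Scanning runs left to right:
  i=0: run of 'B' x 5 -> '5B'
  i=5: run of 'E' x 1 -> '1E'
  i=6: run of 'D' x 14 -> '14D'
  i=20: run of 'B' x 1 -> '1B'
  i=21: run of 'A' x 5 -> '5A'

RLE = 5B1E14D1B5A


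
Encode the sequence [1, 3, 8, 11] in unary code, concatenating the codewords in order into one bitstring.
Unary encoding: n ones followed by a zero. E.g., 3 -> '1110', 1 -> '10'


Encode each number as n ones followed by a terminating 0:
  1 -> 10 (2 bits)
  3 -> 1110 (4 bits)
  8 -> 111111110 (9 bits)
  11 -> 111111111110 (12 bits)
Total length = 2 + 4 + 9 + 12 = 27 bits.

Unary([1, 3, 8, 11]) = 101110111111110111111111110 (27 bits)


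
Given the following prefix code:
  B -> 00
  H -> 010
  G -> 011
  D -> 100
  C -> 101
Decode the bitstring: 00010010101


Decoding step by step:
Bits 00 -> B
Bits 010 -> H
Bits 010 -> H
Bits 101 -> C


Decoded message: BHHC


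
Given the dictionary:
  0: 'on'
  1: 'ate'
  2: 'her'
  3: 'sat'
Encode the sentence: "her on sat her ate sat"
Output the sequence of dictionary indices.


Look up each word in the dictionary:
  'her' -> 2
  'on' -> 0
  'sat' -> 3
  'her' -> 2
  'ate' -> 1
  'sat' -> 3

Encoded: [2, 0, 3, 2, 1, 3]


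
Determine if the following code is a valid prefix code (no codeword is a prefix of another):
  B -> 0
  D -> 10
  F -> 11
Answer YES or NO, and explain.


Checking each pair (does one codeword prefix another?):
  B='0' vs D='10': no prefix
  B='0' vs F='11': no prefix
  D='10' vs B='0': no prefix
  D='10' vs F='11': no prefix
  F='11' vs B='0': no prefix
  F='11' vs D='10': no prefix
No violation found over all pairs.

YES -- this is a valid prefix code. No codeword is a prefix of any other codeword.


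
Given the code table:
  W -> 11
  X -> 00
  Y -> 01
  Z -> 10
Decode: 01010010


Decoding:
01 -> Y
01 -> Y
00 -> X
10 -> Z


Result: YYXZ


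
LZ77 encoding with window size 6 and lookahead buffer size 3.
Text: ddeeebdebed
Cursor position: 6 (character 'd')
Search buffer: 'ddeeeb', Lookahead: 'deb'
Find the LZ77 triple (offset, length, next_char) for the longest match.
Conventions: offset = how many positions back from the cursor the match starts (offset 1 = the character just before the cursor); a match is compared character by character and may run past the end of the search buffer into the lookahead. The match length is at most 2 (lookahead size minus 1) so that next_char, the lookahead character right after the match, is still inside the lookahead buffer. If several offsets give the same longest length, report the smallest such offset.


Try each offset into the search buffer:
  offset=1 (pos 5, char 'b'): match length 0
  offset=2 (pos 4, char 'e'): match length 0
  offset=3 (pos 3, char 'e'): match length 0
  offset=4 (pos 2, char 'e'): match length 0
  offset=5 (pos 1, char 'd'): match length 2
  offset=6 (pos 0, char 'd'): match length 1
Longest match has length 2 at offset 5.
next_char = character at position 6 + 2 = 8 -> 'b'

Best match: offset=5, length=2 (matching 'de' starting at position 1)
LZ77 triple: (5, 2, 'b')


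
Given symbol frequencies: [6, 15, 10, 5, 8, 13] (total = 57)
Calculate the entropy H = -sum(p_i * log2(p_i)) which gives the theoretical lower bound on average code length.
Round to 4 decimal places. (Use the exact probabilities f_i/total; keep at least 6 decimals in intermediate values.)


Per-symbol terms -p_i * log2(p_i) with p_i = f_i/57:
  p = 6/57 = 0.105263: log2(p) = -3.247928, -p*log2(p) = 0.341887
  p = 15/57 = 0.263158: log2(p) = -1.925999, -p*log2(p) = 0.506842
  p = 10/57 = 0.175439: log2(p) = -2.510962, -p*log2(p) = 0.440520
  p = 5/57 = 0.087719: log2(p) = -3.510962, -p*log2(p) = 0.307979
  p = 8/57 = 0.140351: log2(p) = -2.832890, -p*log2(p) = 0.397599
  p = 13/57 = 0.228070: log2(p) = -2.132450, -p*log2(p) = 0.486348
H = 0.341887 + 0.506842 + 0.440520 + 0.307979 + 0.397599 + 0.486348 = 2.481175

H = 2.4812 bits/symbol


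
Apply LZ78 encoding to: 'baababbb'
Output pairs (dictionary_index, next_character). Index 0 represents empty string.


LZ78 encoding steps:
Dictionary: {0: ''}
Step 1: w='' (idx 0), next='b' -> output (0, 'b'), add 'b' as idx 1
Step 2: w='' (idx 0), next='a' -> output (0, 'a'), add 'a' as idx 2
Step 3: w='a' (idx 2), next='b' -> output (2, 'b'), add 'ab' as idx 3
Step 4: w='ab' (idx 3), next='b' -> output (3, 'b'), add 'abb' as idx 4
Step 5: w='b' (idx 1), end of input -> output (1, '')


Encoded: [(0, 'b'), (0, 'a'), (2, 'b'), (3, 'b'), (1, '')]


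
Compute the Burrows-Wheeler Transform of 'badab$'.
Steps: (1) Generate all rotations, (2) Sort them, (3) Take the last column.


Rotations (sorted):
  0: $badab -> last char: b
  1: ab$bad -> last char: d
  2: adab$b -> last char: b
  3: b$bada -> last char: a
  4: badab$ -> last char: $
  5: dab$ba -> last char: a


BWT = bdba$a


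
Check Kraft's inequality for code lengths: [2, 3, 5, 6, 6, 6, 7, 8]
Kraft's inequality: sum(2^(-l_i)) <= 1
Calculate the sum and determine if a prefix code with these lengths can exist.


Sum = 2^(-2) + 2^(-3) + 2^(-5) + 2^(-6) + 2^(-6) + 2^(-6) + 2^(-7) + 2^(-8)
    = 0.25 + 0.125 + 0.03125 + 0.015625 + 0.015625 + 0.015625 + 0.0078125 + 0.00390625
    = 119/256 = 0.46484375
Since 0.46484375 <= 1, Kraft's inequality IS satisfied.
A prefix code with these lengths CAN exist.

Kraft sum = 0.46484375. Satisfied.


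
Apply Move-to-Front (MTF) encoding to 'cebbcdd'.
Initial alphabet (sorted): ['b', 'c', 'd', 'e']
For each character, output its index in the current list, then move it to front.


MTF encoding:
'c': index 1 in ['b', 'c', 'd', 'e'] -> ['c', 'b', 'd', 'e']
'e': index 3 in ['c', 'b', 'd', 'e'] -> ['e', 'c', 'b', 'd']
'b': index 2 in ['e', 'c', 'b', 'd'] -> ['b', 'e', 'c', 'd']
'b': index 0 in ['b', 'e', 'c', 'd'] -> ['b', 'e', 'c', 'd']
'c': index 2 in ['b', 'e', 'c', 'd'] -> ['c', 'b', 'e', 'd']
'd': index 3 in ['c', 'b', 'e', 'd'] -> ['d', 'c', 'b', 'e']
'd': index 0 in ['d', 'c', 'b', 'e'] -> ['d', 'c', 'b', 'e']


Output: [1, 3, 2, 0, 2, 3, 0]


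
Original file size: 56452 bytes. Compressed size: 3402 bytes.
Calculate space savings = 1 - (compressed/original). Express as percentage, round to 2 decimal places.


ratio = compressed/original = 3402/56452 = 0.060264
savings = 1 - ratio = 1 - 0.060264 = 0.939736
as a percentage: 0.939736 * 100 = 93.97%

Space savings = 1 - 3402/56452 = 93.97%


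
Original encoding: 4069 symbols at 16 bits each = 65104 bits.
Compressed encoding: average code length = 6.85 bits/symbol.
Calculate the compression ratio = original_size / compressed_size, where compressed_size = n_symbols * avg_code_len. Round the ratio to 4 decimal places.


original_size = n_symbols * orig_bits = 4069 * 16 = 65104 bits
compressed_size = n_symbols * avg_code_len = 4069 * 6.85 = 27872.65 bits
ratio = original_size / compressed_size = 65104 / 27872.65 = 2.3358

Compression ratio = 2.3358


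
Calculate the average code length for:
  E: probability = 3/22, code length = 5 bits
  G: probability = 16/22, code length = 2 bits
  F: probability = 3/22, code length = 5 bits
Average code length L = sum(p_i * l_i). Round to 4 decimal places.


Weighted contributions p_i * l_i:
  E: (3/22) * 5 = 15/22
  G: (16/22) * 2 = 32/22
  F: (3/22) * 5 = 15/22
Sum = (15 + 32 + 15)/22 = 62/22

L = 62/22 = 2.8182 bits/symbol


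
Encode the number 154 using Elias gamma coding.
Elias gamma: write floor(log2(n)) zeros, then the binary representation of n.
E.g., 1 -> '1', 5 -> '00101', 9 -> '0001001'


num_bits = floor(log2(154)) + 1 = 8
leading_zeros = num_bits - 1 = 7
binary(154) = 10011010

Elias gamma(154) = '0000000' + '10011010' = 000000010011010 (15 bits)


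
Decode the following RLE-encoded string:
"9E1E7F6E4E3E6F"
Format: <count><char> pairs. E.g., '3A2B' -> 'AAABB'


Expanding each <count><char> pair:
  9E -> 'EEEEEEEEE'
  1E -> 'E'
  7F -> 'FFFFFFF'
  6E -> 'EEEEEE'
  4E -> 'EEEE'
  3E -> 'EEE'
  6F -> 'FFFFFF'

Decoded = EEEEEEEEEEFFFFFFFEEEEEEEEEEEEEFFFFFF


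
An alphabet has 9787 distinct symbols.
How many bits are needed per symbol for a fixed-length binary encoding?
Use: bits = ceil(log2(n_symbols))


log2(9787) = 13.2567
Bracket: 2^13 = 8192 < 9787 <= 2^14 = 16384
So ceil(log2(9787)) = 14

bits = ceil(log2(9787)) = ceil(13.2567) = 14 bits


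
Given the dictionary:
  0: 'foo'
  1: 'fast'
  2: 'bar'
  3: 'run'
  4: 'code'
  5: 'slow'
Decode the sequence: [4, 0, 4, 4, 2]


Look up each index in the dictionary:
  4 -> 'code'
  0 -> 'foo'
  4 -> 'code'
  4 -> 'code'
  2 -> 'bar'

Decoded: "code foo code code bar"


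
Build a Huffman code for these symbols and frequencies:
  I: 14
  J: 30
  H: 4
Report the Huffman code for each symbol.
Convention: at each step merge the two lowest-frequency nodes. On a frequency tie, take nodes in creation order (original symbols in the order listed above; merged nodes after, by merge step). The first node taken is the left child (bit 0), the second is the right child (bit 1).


Huffman tree construction:
Step 1: Merge H(4) + I(14) = 18
Step 2: Merge (H+I)(18) + J(30) = 48
Read each symbol's code off the tree from the root (left child = 0, right child = 1).

Codes:
  I: 01 (length 2)
  J: 1 (length 1)
  H: 00 (length 2)
Average code length: 66/48 = 1.3750 bits/symbol


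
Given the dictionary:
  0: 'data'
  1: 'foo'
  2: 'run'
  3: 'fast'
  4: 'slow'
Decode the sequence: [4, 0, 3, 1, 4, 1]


Look up each index in the dictionary:
  4 -> 'slow'
  0 -> 'data'
  3 -> 'fast'
  1 -> 'foo'
  4 -> 'slow'
  1 -> 'foo'

Decoded: "slow data fast foo slow foo"


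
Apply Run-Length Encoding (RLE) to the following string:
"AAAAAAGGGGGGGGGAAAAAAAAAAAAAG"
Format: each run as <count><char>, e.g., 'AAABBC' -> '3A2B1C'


Scanning runs left to right:
  i=0: run of 'A' x 6 -> '6A'
  i=6: run of 'G' x 9 -> '9G'
  i=15: run of 'A' x 13 -> '13A'
  i=28: run of 'G' x 1 -> '1G'

RLE = 6A9G13A1G


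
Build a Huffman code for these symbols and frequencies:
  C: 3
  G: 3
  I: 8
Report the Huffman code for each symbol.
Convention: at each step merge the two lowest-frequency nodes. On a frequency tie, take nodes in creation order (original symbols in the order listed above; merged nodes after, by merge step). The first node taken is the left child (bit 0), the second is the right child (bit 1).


Huffman tree construction:
Step 1: Merge C(3) + G(3) = 6
Step 2: Merge (C+G)(6) + I(8) = 14
Read each symbol's code off the tree from the root (left child = 0, right child = 1).

Codes:
  C: 00 (length 2)
  G: 01 (length 2)
  I: 1 (length 1)
Average code length: 20/14 = 1.4286 bits/symbol


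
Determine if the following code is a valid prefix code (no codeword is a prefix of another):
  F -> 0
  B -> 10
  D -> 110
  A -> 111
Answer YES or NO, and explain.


Checking each pair (does one codeword prefix another?):
  F='0' vs B='10': no prefix
  F='0' vs D='110': no prefix
  F='0' vs A='111': no prefix
  B='10' vs F='0': no prefix
  B='10' vs D='110': no prefix
  B='10' vs A='111': no prefix
  D='110' vs F='0': no prefix
  D='110' vs B='10': no prefix
  D='110' vs A='111': no prefix
  A='111' vs F='0': no prefix
  A='111' vs B='10': no prefix
  A='111' vs D='110': no prefix
No violation found over all pairs.

YES -- this is a valid prefix code. No codeword is a prefix of any other codeword.


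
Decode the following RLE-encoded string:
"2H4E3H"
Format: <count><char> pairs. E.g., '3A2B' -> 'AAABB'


Expanding each <count><char> pair:
  2H -> 'HH'
  4E -> 'EEEE'
  3H -> 'HHH'

Decoded = HHEEEEHHH


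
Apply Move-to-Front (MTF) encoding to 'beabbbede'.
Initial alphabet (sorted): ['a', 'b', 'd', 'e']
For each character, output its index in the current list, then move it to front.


MTF encoding:
'b': index 1 in ['a', 'b', 'd', 'e'] -> ['b', 'a', 'd', 'e']
'e': index 3 in ['b', 'a', 'd', 'e'] -> ['e', 'b', 'a', 'd']
'a': index 2 in ['e', 'b', 'a', 'd'] -> ['a', 'e', 'b', 'd']
'b': index 2 in ['a', 'e', 'b', 'd'] -> ['b', 'a', 'e', 'd']
'b': index 0 in ['b', 'a', 'e', 'd'] -> ['b', 'a', 'e', 'd']
'b': index 0 in ['b', 'a', 'e', 'd'] -> ['b', 'a', 'e', 'd']
'e': index 2 in ['b', 'a', 'e', 'd'] -> ['e', 'b', 'a', 'd']
'd': index 3 in ['e', 'b', 'a', 'd'] -> ['d', 'e', 'b', 'a']
'e': index 1 in ['d', 'e', 'b', 'a'] -> ['e', 'd', 'b', 'a']


Output: [1, 3, 2, 2, 0, 0, 2, 3, 1]


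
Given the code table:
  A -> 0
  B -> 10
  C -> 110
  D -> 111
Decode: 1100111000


Decoding:
110 -> C
0 -> A
111 -> D
0 -> A
0 -> A
0 -> A


Result: CADAAA


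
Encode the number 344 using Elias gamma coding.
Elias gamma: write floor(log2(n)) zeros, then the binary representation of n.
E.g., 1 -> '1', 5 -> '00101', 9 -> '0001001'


num_bits = floor(log2(344)) + 1 = 9
leading_zeros = num_bits - 1 = 8
binary(344) = 101011000

Elias gamma(344) = '00000000' + '101011000' = 00000000101011000 (17 bits)


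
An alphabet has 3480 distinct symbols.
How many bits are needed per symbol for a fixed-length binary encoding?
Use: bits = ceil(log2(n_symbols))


log2(3480) = 11.7649
Bracket: 2^11 = 2048 < 3480 <= 2^12 = 4096
So ceil(log2(3480)) = 12

bits = ceil(log2(3480)) = ceil(11.7649) = 12 bits


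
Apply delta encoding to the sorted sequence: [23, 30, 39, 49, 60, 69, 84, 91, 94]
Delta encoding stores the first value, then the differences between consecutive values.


First value: 23
Deltas:
  30 - 23 = 7
  39 - 30 = 9
  49 - 39 = 10
  60 - 49 = 11
  69 - 60 = 9
  84 - 69 = 15
  91 - 84 = 7
  94 - 91 = 3


Delta encoded: [23, 7, 9, 10, 11, 9, 15, 7, 3]


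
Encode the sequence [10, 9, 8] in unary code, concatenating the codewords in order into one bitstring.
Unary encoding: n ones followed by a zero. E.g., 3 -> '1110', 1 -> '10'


Encode each number as n ones followed by a terminating 0:
  10 -> 11111111110 (11 bits)
  9 -> 1111111110 (10 bits)
  8 -> 111111110 (9 bits)
Total length = 11 + 10 + 9 = 30 bits.

Unary([10, 9, 8]) = 111111111101111111110111111110 (30 bits)


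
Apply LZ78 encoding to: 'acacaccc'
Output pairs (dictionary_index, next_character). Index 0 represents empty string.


LZ78 encoding steps:
Dictionary: {0: ''}
Step 1: w='' (idx 0), next='a' -> output (0, 'a'), add 'a' as idx 1
Step 2: w='' (idx 0), next='c' -> output (0, 'c'), add 'c' as idx 2
Step 3: w='a' (idx 1), next='c' -> output (1, 'c'), add 'ac' as idx 3
Step 4: w='ac' (idx 3), next='c' -> output (3, 'c'), add 'acc' as idx 4
Step 5: w='c' (idx 2), end of input -> output (2, '')


Encoded: [(0, 'a'), (0, 'c'), (1, 'c'), (3, 'c'), (2, '')]


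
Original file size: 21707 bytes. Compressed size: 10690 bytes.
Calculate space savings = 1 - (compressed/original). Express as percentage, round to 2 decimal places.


ratio = compressed/original = 10690/21707 = 0.492468
savings = 1 - ratio = 1 - 0.492468 = 0.507532
as a percentage: 0.507532 * 100 = 50.75%

Space savings = 1 - 10690/21707 = 50.75%


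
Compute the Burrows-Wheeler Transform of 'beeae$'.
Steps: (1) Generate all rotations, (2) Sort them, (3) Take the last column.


Rotations (sorted):
  0: $beeae -> last char: e
  1: ae$bee -> last char: e
  2: beeae$ -> last char: $
  3: e$beea -> last char: a
  4: eae$be -> last char: e
  5: eeae$b -> last char: b


BWT = ee$aeb


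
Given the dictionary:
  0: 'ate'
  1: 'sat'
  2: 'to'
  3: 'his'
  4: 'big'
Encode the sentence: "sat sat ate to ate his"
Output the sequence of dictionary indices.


Look up each word in the dictionary:
  'sat' -> 1
  'sat' -> 1
  'ate' -> 0
  'to' -> 2
  'ate' -> 0
  'his' -> 3

Encoded: [1, 1, 0, 2, 0, 3]


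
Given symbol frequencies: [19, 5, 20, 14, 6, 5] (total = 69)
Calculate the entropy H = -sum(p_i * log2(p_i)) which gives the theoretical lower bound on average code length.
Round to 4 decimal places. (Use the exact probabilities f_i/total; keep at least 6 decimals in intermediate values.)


Per-symbol terms -p_i * log2(p_i) with p_i = f_i/69:
  p = 19/69 = 0.275362: log2(p) = -1.860597, -p*log2(p) = 0.512338
  p = 5/69 = 0.072464: log2(p) = -3.786596, -p*log2(p) = 0.274391
  p = 20/69 = 0.289855: log2(p) = -1.786596, -p*log2(p) = 0.517854
  p = 14/69 = 0.202899: log2(p) = -2.301170, -p*log2(p) = 0.466904
  p = 6/69 = 0.086957: log2(p) = -3.523562, -p*log2(p) = 0.306397
  p = 5/69 = 0.072464: log2(p) = -3.786596, -p*log2(p) = 0.274391
H = 0.512338 + 0.274391 + 0.517854 + 0.466904 + 0.306397 + 0.274391 = 2.352275

H = 2.3523 bits/symbol


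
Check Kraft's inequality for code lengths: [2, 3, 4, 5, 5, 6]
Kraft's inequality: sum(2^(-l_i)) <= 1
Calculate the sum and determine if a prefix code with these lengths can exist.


Sum = 2^(-2) + 2^(-3) + 2^(-4) + 2^(-5) + 2^(-5) + 2^(-6)
    = 0.25 + 0.125 + 0.0625 + 0.03125 + 0.03125 + 0.015625
    = 33/64 = 0.515625
Since 0.515625 <= 1, Kraft's inequality IS satisfied.
A prefix code with these lengths CAN exist.

Kraft sum = 0.515625. Satisfied.


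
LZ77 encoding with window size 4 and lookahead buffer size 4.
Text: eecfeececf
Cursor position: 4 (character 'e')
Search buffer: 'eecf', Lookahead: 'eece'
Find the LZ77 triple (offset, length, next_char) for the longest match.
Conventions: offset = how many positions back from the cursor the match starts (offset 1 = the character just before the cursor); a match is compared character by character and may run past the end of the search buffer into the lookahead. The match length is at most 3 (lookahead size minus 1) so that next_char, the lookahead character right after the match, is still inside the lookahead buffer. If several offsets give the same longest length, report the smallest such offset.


Try each offset into the search buffer:
  offset=1 (pos 3, char 'f'): match length 0
  offset=2 (pos 2, char 'c'): match length 0
  offset=3 (pos 1, char 'e'): match length 1
  offset=4 (pos 0, char 'e'): match length 3
Longest match has length 3 at offset 4.
next_char = character at position 4 + 3 = 7 -> 'e'

Best match: offset=4, length=3 (matching 'eec' starting at position 0)
LZ77 triple: (4, 3, 'e')


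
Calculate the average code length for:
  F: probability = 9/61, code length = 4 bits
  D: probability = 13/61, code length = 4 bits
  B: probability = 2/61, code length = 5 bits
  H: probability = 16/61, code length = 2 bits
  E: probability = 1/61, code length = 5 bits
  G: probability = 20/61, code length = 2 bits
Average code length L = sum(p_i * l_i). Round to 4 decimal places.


Weighted contributions p_i * l_i:
  F: (9/61) * 4 = 36/61
  D: (13/61) * 4 = 52/61
  B: (2/61) * 5 = 10/61
  H: (16/61) * 2 = 32/61
  E: (1/61) * 5 = 5/61
  G: (20/61) * 2 = 40/61
Sum = (36 + 52 + 10 + 32 + 5 + 40)/61 = 175/61

L = 175/61 = 2.8689 bits/symbol


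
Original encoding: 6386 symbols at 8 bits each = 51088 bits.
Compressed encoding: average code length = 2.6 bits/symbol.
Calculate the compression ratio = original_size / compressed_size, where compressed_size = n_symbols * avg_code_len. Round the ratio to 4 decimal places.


original_size = n_symbols * orig_bits = 6386 * 8 = 51088 bits
compressed_size = n_symbols * avg_code_len = 6386 * 2.6 = 16603.6 bits
ratio = original_size / compressed_size = 51088 / 16603.6 = 3.0769

Compression ratio = 3.0769


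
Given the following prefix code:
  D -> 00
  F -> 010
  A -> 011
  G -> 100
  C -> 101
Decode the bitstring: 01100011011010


Decoding step by step:
Bits 011 -> A
Bits 00 -> D
Bits 011 -> A
Bits 011 -> A
Bits 010 -> F


Decoded message: ADAAF


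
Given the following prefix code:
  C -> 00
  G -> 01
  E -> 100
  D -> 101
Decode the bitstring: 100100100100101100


Decoding step by step:
Bits 100 -> E
Bits 100 -> E
Bits 100 -> E
Bits 100 -> E
Bits 101 -> D
Bits 100 -> E


Decoded message: EEEEDE
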